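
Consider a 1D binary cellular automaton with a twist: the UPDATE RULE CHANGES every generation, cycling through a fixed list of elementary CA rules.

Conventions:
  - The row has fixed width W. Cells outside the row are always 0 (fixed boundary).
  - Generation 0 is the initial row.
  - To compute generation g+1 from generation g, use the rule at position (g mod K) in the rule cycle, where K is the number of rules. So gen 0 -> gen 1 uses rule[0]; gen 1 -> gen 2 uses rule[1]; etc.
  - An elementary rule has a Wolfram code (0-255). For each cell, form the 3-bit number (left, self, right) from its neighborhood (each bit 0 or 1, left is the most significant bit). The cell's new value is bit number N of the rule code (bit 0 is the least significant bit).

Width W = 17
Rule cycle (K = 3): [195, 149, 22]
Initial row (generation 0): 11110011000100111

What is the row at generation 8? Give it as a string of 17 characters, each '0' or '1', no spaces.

Gen 0: 11110011000100111
Gen 1 (rule 195): 01110101011001011
Gen 2 (rule 149): 00100101000101000
Gen 3 (rule 22): 01111101101101100
Gen 4 (rule 195): 10111100100100101
Gen 5 (rule 149): 10011010110110101
Gen 6 (rule 22): 11100010000000101
Gen 7 (rule 195): 01101100111111000
Gen 8 (rule 149): 00000010011110111

Answer: 00000010011110111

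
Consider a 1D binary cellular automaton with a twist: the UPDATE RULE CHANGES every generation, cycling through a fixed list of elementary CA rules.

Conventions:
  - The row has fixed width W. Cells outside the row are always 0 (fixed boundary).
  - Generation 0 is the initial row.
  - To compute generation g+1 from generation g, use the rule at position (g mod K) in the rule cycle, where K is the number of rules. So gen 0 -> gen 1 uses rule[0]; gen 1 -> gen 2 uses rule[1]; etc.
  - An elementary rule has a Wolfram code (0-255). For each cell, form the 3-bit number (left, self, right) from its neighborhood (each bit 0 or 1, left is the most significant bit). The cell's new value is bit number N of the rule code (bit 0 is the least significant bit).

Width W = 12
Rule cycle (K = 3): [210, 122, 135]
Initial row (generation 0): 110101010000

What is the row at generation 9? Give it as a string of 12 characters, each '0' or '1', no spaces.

Gen 0: 110101010000
Gen 1 (rule 210): 010000001000
Gen 2 (rule 122): 101000010100
Gen 3 (rule 135): 101011110101
Gen 4 (rule 210): 000001110000
Gen 5 (rule 122): 000011011000
Gen 6 (rule 135): 111100000011
Gen 7 (rule 210): 011110000101
Gen 8 (rule 122): 110011001010
Gen 9 (rule 135): 000100011010

Answer: 000100011010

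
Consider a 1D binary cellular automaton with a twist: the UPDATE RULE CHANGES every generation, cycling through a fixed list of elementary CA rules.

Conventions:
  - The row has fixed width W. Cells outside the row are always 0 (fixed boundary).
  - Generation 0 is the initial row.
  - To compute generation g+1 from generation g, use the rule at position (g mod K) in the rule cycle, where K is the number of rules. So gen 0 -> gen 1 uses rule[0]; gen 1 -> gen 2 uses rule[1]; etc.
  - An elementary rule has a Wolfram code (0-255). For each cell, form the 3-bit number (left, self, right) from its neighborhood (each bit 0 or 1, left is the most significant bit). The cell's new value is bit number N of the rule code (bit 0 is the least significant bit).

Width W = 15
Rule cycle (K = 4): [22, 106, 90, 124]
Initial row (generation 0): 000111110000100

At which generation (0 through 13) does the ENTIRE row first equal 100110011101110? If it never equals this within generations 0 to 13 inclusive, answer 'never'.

Gen 0: 000111110000100
Gen 1 (rule 22): 001000001001110
Gen 2 (rule 106): 010000010011010
Gen 3 (rule 90): 101000101111001
Gen 4 (rule 124): 111100111001101
Gen 5 (rule 22): 000011000110001
Gen 6 (rule 106): 000111001110010
Gen 7 (rule 90): 001101111011101
Gen 8 (rule 124): 001111001110111
Gen 9 (rule 22): 010000110000000
Gen 10 (rule 106): 100001110000000
Gen 11 (rule 90): 010011011000000
Gen 12 (rule 124): 011011111100000
Gen 13 (rule 22): 100000000010000

Answer: never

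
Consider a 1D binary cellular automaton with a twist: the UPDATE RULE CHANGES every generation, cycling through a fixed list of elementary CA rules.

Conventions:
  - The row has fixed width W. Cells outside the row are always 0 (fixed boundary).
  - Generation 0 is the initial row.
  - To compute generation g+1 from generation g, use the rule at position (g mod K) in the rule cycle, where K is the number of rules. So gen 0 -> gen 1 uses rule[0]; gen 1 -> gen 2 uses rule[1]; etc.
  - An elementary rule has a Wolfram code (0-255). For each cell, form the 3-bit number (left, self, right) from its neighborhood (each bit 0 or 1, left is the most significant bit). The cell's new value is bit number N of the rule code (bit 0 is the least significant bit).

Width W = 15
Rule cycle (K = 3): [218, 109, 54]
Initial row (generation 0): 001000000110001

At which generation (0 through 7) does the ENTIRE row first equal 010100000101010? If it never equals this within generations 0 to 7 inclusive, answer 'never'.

Gen 0: 001000000110001
Gen 1 (rule 218): 010100001111010
Gen 2 (rule 109): 011101101001110
Gen 3 (rule 54): 100010011110001
Gen 4 (rule 218): 010101111111010
Gen 5 (rule 109): 011111000001110
Gen 6 (rule 54): 100000100010001
Gen 7 (rule 218): 010001010101010

Answer: never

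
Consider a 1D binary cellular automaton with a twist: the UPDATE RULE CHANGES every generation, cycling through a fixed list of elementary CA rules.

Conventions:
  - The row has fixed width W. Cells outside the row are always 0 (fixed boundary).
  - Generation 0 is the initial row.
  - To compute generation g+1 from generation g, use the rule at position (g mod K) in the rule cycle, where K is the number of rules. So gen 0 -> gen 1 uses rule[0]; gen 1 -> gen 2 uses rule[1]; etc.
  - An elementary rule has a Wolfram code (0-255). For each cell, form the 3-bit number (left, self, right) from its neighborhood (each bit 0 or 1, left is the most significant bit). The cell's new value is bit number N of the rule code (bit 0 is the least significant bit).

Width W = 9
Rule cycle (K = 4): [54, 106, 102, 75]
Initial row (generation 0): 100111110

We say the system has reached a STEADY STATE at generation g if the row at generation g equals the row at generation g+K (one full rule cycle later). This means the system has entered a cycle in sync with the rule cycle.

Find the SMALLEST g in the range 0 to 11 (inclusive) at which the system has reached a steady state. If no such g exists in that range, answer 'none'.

Answer: 6

Derivation:
Gen 0: 100111110
Gen 1 (rule 54): 111000001
Gen 2 (rule 106): 101000010
Gen 3 (rule 102): 111000110
Gen 4 (rule 75): 101011110
Gen 5 (rule 54): 111100001
Gen 6 (rule 106): 100100010
Gen 7 (rule 102): 101100110
Gen 8 (rule 75): 001101110
Gen 9 (rule 54): 010010001
Gen 10 (rule 106): 100100010
Gen 11 (rule 102): 101100110
Gen 12 (rule 75): 001101110
Gen 13 (rule 54): 010010001
Gen 14 (rule 106): 100100010
Gen 15 (rule 102): 101100110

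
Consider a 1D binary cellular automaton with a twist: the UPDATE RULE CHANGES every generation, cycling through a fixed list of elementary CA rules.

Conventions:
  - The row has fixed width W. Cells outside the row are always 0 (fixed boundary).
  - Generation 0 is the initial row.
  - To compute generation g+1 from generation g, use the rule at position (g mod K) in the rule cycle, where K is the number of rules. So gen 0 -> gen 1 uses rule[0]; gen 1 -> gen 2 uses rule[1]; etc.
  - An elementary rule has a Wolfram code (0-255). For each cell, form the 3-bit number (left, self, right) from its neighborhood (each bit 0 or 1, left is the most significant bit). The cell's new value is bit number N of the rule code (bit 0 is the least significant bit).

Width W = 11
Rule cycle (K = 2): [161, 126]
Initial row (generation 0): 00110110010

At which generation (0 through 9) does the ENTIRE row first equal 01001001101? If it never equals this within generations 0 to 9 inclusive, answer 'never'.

Answer: never

Derivation:
Gen 0: 00110110010
Gen 1 (rule 161): 10001000000
Gen 2 (rule 126): 11011100000
Gen 3 (rule 161): 00101001111
Gen 4 (rule 126): 01111111001
Gen 5 (rule 161): 00111110000
Gen 6 (rule 126): 01100011000
Gen 7 (rule 161): 00001000011
Gen 8 (rule 126): 00011100111
Gen 9 (rule 161): 11001000010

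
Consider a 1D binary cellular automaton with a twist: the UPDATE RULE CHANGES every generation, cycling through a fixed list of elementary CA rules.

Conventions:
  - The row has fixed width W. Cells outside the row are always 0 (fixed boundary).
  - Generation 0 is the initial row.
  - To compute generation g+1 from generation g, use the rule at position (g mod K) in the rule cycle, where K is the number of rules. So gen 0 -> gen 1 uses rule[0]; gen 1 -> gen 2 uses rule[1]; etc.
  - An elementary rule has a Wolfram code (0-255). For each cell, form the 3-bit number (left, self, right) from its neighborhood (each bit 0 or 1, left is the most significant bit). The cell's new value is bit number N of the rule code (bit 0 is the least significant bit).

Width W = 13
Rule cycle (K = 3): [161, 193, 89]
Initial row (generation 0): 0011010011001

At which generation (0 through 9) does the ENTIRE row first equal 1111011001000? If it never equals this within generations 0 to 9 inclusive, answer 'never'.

Answer: never

Derivation:
Gen 0: 0011010011001
Gen 1 (rule 161): 1000100000000
Gen 2 (rule 193): 0010001111111
Gen 3 (rule 89): 1001101000001
Gen 4 (rule 161): 0000010011100
Gen 5 (rule 193): 1111000001101
Gen 6 (rule 89): 1001111101100
Gen 7 (rule 161): 0000111010001
Gen 8 (rule 193): 1110011000100
Gen 9 (rule 89): 1011011110011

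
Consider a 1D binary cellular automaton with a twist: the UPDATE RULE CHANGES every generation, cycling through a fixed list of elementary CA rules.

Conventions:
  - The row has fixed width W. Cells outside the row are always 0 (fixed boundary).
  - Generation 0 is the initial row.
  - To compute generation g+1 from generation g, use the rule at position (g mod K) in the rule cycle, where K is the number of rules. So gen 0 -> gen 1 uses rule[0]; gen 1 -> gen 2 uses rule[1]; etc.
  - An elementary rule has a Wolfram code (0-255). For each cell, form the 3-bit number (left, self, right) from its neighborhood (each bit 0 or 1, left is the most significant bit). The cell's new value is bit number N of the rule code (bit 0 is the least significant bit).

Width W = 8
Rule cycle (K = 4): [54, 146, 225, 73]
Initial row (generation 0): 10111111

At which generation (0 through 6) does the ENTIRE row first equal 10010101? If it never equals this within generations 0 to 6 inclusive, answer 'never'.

Gen 0: 10111111
Gen 1 (rule 54): 11000000
Gen 2 (rule 146): 00100000
Gen 3 (rule 225): 10001111
Gen 4 (rule 73): 00101001
Gen 5 (rule 54): 01111111
Gen 6 (rule 146): 10111110

Answer: never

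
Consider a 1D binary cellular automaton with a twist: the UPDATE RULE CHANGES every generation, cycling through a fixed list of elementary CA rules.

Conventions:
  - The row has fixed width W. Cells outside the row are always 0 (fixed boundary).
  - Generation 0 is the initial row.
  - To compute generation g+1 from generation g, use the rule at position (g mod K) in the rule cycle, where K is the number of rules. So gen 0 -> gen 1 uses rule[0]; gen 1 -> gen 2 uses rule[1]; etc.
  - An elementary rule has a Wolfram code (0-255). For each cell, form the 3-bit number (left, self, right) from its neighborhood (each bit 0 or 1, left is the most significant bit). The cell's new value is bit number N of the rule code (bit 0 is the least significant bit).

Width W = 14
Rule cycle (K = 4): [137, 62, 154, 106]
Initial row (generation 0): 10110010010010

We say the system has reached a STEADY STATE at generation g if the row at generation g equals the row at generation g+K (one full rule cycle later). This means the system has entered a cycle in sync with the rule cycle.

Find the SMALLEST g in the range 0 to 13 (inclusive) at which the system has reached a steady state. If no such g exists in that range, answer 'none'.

Gen 0: 10110010010010
Gen 1 (rule 137): 00100000000000
Gen 2 (rule 62): 01110000000000
Gen 3 (rule 154): 11101000000000
Gen 4 (rule 106): 10110000000000
Gen 5 (rule 137): 00100111111111
Gen 6 (rule 62): 01111100000000
Gen 7 (rule 154): 11111010000000
Gen 8 (rule 106): 10001100000000
Gen 9 (rule 137): 00101001111111
Gen 10 (rule 62): 01111111000000
Gen 11 (rule 154): 11111110100000
Gen 12 (rule 106): 10000011000000
Gen 13 (rule 137): 00111010011111
Gen 14 (rule 62): 01100111110000
Gen 15 (rule 154): 11011111101000
Gen 16 (rule 106): 11110000110000
Gen 17 (rule 137): 11100110100111

Answer: none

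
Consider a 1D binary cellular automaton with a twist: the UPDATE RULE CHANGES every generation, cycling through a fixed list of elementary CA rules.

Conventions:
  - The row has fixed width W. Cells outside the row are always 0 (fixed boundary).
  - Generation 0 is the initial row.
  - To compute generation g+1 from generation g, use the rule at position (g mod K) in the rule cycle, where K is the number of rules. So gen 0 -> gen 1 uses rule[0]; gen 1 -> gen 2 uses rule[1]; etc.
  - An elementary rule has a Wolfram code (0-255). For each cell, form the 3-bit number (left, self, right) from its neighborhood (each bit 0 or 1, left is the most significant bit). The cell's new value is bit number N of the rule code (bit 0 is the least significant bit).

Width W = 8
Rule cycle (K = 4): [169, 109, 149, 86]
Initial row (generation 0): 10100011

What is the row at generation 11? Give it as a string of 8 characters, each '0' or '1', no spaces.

Gen 0: 10100011
Gen 1 (rule 169): 01001010
Gen 2 (rule 109): 01001110
Gen 3 (rule 149): 01100101
Gen 4 (rule 86): 10111101
Gen 5 (rule 169): 01111010
Gen 6 (rule 109): 01001110
Gen 7 (rule 149): 01100101
Gen 8 (rule 86): 10111101
Gen 9 (rule 169): 01111010
Gen 10 (rule 109): 01001110
Gen 11 (rule 149): 01100101

Answer: 01100101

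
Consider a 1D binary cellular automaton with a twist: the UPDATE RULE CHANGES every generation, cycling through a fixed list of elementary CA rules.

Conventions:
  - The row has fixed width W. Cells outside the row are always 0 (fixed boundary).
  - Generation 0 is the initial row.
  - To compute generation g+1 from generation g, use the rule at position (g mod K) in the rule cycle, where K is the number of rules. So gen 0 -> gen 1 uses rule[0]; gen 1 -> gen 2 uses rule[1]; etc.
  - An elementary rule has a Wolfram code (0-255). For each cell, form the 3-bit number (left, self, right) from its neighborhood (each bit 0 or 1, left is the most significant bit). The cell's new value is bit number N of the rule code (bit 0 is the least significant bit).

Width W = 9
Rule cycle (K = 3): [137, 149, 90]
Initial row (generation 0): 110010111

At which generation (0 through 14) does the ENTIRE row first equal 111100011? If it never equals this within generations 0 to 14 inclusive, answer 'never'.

Gen 0: 110010111
Gen 1 (rule 137): 100000110
Gen 2 (rule 149): 111110001
Gen 3 (rule 90): 100011010
Gen 4 (rule 137): 001010000
Gen 5 (rule 149): 101011111
Gen 6 (rule 90): 000010001
Gen 7 (rule 137): 111000100
Gen 8 (rule 149): 010110111
Gen 9 (rule 90): 100110101
Gen 10 (rule 137): 000100000
Gen 11 (rule 149): 110111111
Gen 12 (rule 90): 110100001
Gen 13 (rule 137): 100001100
Gen 14 (rule 149): 111100011

Answer: 14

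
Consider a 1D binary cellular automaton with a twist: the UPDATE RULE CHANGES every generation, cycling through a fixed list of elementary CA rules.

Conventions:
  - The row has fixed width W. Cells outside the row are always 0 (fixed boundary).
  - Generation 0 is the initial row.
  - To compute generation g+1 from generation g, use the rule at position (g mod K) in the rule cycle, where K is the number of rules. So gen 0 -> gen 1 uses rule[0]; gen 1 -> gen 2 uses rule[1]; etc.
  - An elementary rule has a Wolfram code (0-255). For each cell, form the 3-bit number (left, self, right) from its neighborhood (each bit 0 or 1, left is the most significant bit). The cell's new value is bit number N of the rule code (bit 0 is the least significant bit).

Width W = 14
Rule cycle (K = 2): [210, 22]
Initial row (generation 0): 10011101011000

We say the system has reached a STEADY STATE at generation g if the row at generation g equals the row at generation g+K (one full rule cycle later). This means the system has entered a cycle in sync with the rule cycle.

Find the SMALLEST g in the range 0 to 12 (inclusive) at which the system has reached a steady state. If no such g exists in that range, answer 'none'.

Answer: none

Derivation:
Gen 0: 10011101011000
Gen 1 (rule 210): 01101100001100
Gen 2 (rule 22): 10000010010010
Gen 3 (rule 210): 01000101101101
Gen 4 (rule 22): 11101100000001
Gen 5 (rule 210): 01100110000010
Gen 6 (rule 22): 10011001000111
Gen 7 (rule 210): 01101110101011
Gen 8 (rule 22): 10000000101000
Gen 9 (rule 210): 01000001000100
Gen 10 (rule 22): 11100011101110
Gen 11 (rule 210): 01110101100111
Gen 12 (rule 22): 10000100011000
Gen 13 (rule 210): 01001010101100
Gen 14 (rule 22): 11111010100010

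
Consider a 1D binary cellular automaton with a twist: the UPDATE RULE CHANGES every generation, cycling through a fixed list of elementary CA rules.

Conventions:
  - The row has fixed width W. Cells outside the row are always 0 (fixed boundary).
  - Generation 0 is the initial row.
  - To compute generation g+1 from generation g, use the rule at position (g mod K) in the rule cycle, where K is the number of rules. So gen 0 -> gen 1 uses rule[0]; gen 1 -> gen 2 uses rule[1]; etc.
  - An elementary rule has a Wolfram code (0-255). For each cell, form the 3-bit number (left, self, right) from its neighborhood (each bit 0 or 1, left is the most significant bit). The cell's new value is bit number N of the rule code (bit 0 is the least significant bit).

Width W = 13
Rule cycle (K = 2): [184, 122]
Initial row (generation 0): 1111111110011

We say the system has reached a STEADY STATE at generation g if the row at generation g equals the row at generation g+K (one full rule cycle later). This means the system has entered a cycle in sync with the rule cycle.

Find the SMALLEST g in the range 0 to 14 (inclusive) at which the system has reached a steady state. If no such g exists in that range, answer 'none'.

Gen 0: 1111111110011
Gen 1 (rule 184): 1111111101010
Gen 2 (rule 122): 1000000110101
Gen 3 (rule 184): 0100000101010
Gen 4 (rule 122): 1010001010101
Gen 5 (rule 184): 0101000101010
Gen 6 (rule 122): 1010101010101
Gen 7 (rule 184): 0101010101010
Gen 8 (rule 122): 1010101010101
Gen 9 (rule 184): 0101010101010
Gen 10 (rule 122): 1010101010101
Gen 11 (rule 184): 0101010101010
Gen 12 (rule 122): 1010101010101
Gen 13 (rule 184): 0101010101010
Gen 14 (rule 122): 1010101010101
Gen 15 (rule 184): 0101010101010
Gen 16 (rule 122): 1010101010101

Answer: 6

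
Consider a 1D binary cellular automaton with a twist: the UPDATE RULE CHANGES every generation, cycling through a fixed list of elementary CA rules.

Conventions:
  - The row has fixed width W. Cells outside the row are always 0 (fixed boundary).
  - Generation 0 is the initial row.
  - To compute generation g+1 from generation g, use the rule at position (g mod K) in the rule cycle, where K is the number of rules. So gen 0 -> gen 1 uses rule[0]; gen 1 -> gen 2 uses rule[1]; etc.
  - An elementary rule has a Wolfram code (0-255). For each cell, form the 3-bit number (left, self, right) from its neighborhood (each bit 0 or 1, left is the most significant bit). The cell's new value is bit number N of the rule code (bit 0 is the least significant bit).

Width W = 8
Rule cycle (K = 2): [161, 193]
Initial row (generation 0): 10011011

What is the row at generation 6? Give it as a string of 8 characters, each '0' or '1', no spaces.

Gen 0: 10011011
Gen 1 (rule 161): 00000100
Gen 2 (rule 193): 11110001
Gen 3 (rule 161): 01100100
Gen 4 (rule 193): 00100001
Gen 5 (rule 161): 10001100
Gen 6 (rule 193): 00100101

Answer: 00100101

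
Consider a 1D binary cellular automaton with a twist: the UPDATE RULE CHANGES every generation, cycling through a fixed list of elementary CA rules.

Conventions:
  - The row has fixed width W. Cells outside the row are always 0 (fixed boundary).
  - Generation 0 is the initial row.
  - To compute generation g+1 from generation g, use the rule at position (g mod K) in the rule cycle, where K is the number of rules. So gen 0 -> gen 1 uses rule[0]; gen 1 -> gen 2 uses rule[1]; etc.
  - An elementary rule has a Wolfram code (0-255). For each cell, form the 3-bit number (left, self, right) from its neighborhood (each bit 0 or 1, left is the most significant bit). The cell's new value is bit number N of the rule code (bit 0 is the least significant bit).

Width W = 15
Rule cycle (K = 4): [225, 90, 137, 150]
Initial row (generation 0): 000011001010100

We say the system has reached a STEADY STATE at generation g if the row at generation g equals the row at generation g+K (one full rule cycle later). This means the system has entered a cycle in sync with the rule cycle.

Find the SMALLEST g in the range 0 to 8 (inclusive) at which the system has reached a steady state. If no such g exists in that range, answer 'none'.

Gen 0: 000011001010100
Gen 1 (rule 225): 111001000101001
Gen 2 (rule 90): 101110101000110
Gen 3 (rule 137): 001100000010100
Gen 4 (rule 150): 010010000110110
Gen 5 (rule 225): 000000110011010
Gen 6 (rule 90): 000001111111001
Gen 7 (rule 137): 111101111110000
Gen 8 (rule 150): 011000111101000
Gen 9 (rule 225): 001010011110011
Gen 10 (rule 90): 010001110011111
Gen 11 (rule 137): 000101100011110
Gen 12 (rule 150): 001100010101101

Answer: none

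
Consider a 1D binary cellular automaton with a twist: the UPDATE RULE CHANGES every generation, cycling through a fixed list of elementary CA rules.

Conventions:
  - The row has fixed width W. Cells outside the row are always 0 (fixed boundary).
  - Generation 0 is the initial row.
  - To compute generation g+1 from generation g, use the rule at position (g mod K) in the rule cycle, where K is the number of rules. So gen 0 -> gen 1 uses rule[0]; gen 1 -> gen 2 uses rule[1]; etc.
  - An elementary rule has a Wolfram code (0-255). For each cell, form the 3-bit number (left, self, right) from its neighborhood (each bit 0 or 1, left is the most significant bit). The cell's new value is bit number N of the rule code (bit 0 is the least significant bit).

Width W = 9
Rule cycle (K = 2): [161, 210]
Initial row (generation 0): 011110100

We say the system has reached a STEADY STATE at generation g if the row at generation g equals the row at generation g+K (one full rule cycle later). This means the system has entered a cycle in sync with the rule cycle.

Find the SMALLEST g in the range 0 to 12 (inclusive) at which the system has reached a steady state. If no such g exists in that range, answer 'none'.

Answer: none

Derivation:
Gen 0: 011110100
Gen 1 (rule 161): 001101001
Gen 2 (rule 210): 010100110
Gen 3 (rule 161): 001000000
Gen 4 (rule 210): 010100000
Gen 5 (rule 161): 001001111
Gen 6 (rule 210): 010110111
Gen 7 (rule 161): 001001010
Gen 8 (rule 210): 010110001
Gen 9 (rule 161): 001000100
Gen 10 (rule 210): 010101010
Gen 11 (rule 161): 001010100
Gen 12 (rule 210): 010000010
Gen 13 (rule 161): 000111000
Gen 14 (rule 210): 001011100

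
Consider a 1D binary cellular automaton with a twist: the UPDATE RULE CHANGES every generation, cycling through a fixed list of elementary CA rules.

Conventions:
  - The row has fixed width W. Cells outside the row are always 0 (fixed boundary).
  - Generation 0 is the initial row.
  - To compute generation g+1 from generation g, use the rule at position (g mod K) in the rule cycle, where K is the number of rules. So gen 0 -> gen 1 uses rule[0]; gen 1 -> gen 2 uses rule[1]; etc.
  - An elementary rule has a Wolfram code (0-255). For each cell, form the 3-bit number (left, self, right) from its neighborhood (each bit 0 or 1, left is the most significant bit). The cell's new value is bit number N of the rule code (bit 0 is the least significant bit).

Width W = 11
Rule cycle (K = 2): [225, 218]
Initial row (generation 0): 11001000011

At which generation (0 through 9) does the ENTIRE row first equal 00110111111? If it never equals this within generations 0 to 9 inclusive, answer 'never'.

Answer: never

Derivation:
Gen 0: 11001000011
Gen 1 (rule 225): 01000011001
Gen 2 (rule 218): 10100111110
Gen 3 (rule 225): 01000011110
Gen 4 (rule 218): 10100111111
Gen 5 (rule 225): 01000011111
Gen 6 (rule 218): 10100111111
Gen 7 (rule 225): 01000011111
Gen 8 (rule 218): 10100111111
Gen 9 (rule 225): 01000011111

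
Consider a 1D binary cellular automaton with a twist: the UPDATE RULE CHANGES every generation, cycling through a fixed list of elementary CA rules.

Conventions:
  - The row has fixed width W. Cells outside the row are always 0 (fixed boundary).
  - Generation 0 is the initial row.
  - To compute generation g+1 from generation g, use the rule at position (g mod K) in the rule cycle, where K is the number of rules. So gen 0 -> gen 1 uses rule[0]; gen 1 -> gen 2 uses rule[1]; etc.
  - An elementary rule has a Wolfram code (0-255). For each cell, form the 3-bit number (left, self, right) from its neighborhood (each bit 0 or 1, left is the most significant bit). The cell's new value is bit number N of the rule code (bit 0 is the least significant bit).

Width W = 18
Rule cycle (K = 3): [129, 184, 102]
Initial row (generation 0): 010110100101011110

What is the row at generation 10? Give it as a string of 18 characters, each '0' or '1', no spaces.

Answer: 111111001100100100

Derivation:
Gen 0: 010110100101011110
Gen 1 (rule 129): 000000000000001100
Gen 2 (rule 184): 000000000000001010
Gen 3 (rule 102): 000000000000011110
Gen 4 (rule 129): 111111111111001100
Gen 5 (rule 184): 111111111110101010
Gen 6 (rule 102): 000000000011111110
Gen 7 (rule 129): 111111111001111100
Gen 8 (rule 184): 111111110101111010
Gen 9 (rule 102): 000000011110001110
Gen 10 (rule 129): 111111001100100100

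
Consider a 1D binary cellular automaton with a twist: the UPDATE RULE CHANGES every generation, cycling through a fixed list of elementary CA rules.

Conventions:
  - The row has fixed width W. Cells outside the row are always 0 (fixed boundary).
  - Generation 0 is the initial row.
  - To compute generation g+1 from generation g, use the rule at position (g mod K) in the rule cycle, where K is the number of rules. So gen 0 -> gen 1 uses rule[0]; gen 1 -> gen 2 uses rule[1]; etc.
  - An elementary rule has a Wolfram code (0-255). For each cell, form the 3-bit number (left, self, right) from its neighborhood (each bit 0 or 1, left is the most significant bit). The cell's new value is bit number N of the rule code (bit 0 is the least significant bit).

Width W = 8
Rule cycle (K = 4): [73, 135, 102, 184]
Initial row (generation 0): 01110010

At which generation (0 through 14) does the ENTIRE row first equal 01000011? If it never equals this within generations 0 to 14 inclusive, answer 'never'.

Gen 0: 01110010
Gen 1 (rule 73): 01010000
Gen 2 (rule 135): 11010111
Gen 3 (rule 102): 01111001
Gen 4 (rule 184): 01110100
Gen 5 (rule 73): 01010001
Gen 6 (rule 135): 11010111
Gen 7 (rule 102): 01111001
Gen 8 (rule 184): 01110100
Gen 9 (rule 73): 01010001
Gen 10 (rule 135): 11010111
Gen 11 (rule 102): 01111001
Gen 12 (rule 184): 01110100
Gen 13 (rule 73): 01010001
Gen 14 (rule 135): 11010111

Answer: never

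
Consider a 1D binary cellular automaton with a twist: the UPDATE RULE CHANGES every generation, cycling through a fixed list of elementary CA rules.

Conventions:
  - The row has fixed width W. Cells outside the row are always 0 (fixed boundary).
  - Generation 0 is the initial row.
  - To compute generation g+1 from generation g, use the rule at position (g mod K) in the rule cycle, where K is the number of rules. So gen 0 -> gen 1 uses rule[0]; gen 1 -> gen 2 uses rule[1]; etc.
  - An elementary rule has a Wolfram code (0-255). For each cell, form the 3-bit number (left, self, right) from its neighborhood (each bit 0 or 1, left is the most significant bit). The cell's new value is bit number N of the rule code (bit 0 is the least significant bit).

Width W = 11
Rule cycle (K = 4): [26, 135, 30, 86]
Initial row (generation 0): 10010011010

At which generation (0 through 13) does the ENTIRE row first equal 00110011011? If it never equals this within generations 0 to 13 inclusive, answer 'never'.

Answer: 7

Derivation:
Gen 0: 10010011010
Gen 1 (rule 26): 01101110001
Gen 2 (rule 135): 10000100111
Gen 3 (rule 30): 11001111100
Gen 4 (rule 86): 01110000110
Gen 5 (rule 26): 11001001101
Gen 6 (rule 135): 00011010001
Gen 7 (rule 30): 00110011011
Gen 8 (rule 86): 01011101001
Gen 9 (rule 26): 10010000110
Gen 10 (rule 135): 10110111000
Gen 11 (rule 30): 10100100100
Gen 12 (rule 86): 10111111110
Gen 13 (rule 26): 00100000001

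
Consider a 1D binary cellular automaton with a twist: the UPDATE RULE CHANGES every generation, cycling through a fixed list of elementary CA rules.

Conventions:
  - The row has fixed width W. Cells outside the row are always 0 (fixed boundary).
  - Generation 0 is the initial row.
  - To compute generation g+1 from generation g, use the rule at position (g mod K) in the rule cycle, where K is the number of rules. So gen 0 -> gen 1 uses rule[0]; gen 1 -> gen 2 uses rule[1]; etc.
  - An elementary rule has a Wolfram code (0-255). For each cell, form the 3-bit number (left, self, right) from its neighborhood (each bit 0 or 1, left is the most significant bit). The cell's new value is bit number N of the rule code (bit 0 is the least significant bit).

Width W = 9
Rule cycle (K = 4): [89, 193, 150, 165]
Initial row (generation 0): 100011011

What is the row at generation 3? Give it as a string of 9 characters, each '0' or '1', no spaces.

Gen 0: 100011011
Gen 1 (rule 89): 011011011
Gen 2 (rule 193): 001001001
Gen 3 (rule 150): 011111111

Answer: 011111111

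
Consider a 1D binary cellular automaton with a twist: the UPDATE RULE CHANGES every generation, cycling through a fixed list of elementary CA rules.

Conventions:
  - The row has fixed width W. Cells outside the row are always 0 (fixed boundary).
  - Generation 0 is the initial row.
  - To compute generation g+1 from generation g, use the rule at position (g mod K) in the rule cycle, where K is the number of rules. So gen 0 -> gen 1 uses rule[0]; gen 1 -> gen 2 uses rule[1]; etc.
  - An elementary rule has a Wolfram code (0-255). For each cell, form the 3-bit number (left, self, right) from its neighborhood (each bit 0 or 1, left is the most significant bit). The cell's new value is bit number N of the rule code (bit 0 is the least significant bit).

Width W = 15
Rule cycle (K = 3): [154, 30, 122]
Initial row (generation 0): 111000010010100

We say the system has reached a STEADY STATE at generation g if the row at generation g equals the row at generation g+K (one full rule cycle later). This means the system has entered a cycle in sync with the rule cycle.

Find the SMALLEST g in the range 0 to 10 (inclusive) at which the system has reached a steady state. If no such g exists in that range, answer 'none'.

Gen 0: 111000010010100
Gen 1 (rule 154): 110100101100010
Gen 2 (rule 30): 100111101010111
Gen 3 (rule 122): 011100110101101
Gen 4 (rule 154): 111011100001000
Gen 5 (rule 30): 100010010011100
Gen 6 (rule 122): 010101101110110
Gen 7 (rule 154): 100001001100101
Gen 8 (rule 30): 110011111011101
Gen 9 (rule 122): 111110001110110
Gen 10 (rule 154): 111101011100101
Gen 11 (rule 30): 100001010011101
Gen 12 (rule 122): 010010101110110
Gen 13 (rule 154): 101100001100101

Answer: none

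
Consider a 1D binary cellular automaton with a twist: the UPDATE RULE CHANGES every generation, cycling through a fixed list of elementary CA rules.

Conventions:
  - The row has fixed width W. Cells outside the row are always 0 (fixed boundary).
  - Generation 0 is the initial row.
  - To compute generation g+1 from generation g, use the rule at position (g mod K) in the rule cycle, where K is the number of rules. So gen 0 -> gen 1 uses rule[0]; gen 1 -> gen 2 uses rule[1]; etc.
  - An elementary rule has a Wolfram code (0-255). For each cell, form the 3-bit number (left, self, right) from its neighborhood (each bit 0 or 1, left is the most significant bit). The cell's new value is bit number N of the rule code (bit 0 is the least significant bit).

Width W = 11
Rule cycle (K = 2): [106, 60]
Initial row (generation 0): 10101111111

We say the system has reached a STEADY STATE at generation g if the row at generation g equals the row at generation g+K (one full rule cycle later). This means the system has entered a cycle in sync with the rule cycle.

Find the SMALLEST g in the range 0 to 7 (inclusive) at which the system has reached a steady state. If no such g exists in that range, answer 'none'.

Gen 0: 10101111111
Gen 1 (rule 106): 01011000001
Gen 2 (rule 60): 01110100001
Gen 3 (rule 106): 11011000010
Gen 4 (rule 60): 10110100011
Gen 5 (rule 106): 01111000111
Gen 6 (rule 60): 01000100100
Gen 7 (rule 106): 10001001000
Gen 8 (rule 60): 11001101100
Gen 9 (rule 106): 11011111100

Answer: none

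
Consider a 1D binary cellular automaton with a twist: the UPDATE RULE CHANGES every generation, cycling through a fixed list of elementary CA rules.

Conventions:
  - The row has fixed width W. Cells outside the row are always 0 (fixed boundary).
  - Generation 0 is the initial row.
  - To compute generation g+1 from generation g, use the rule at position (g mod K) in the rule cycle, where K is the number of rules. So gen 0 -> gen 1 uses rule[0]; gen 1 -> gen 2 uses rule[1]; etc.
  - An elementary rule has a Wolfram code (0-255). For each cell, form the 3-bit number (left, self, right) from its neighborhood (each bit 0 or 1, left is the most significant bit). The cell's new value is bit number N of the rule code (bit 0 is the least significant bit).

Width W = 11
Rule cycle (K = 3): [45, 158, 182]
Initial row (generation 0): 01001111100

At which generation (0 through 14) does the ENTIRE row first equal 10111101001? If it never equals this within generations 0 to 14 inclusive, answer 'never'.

Answer: never

Derivation:
Gen 0: 01001111100
Gen 1 (rule 45): 01001000001
Gen 2 (rule 158): 11111100011
Gen 3 (rule 182): 01111010100
Gen 4 (rule 45): 01000111101
Gen 5 (rule 158): 11101111001
Gen 6 (rule 182): 01010110111
Gen 7 (rule 45): 01111101100
Gen 8 (rule 158): 11111001010
Gen 9 (rule 182): 01110111111
Gen 10 (rule 45): 01001100000
Gen 11 (rule 158): 11111010000
Gen 12 (rule 182): 01110111000
Gen 13 (rule 45): 01001100011
Gen 14 (rule 158): 11111010110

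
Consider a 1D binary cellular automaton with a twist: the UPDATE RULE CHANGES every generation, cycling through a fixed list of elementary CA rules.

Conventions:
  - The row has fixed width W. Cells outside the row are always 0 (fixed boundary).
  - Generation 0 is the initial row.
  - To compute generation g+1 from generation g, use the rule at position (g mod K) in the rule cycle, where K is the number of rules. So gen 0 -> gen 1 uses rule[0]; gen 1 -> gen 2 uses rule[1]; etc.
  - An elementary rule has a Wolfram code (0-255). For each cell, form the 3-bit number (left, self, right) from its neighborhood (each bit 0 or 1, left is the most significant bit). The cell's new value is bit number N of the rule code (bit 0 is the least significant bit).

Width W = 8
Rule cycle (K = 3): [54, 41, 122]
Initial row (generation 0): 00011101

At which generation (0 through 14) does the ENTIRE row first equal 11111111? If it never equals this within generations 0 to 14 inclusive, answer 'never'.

Answer: 4

Derivation:
Gen 0: 00011101
Gen 1 (rule 54): 00100011
Gen 2 (rule 41): 10001010
Gen 3 (rule 122): 01010101
Gen 4 (rule 54): 11111111
Gen 5 (rule 41): 10000000
Gen 6 (rule 122): 01000000
Gen 7 (rule 54): 11100000
Gen 8 (rule 41): 10001111
Gen 9 (rule 122): 01011001
Gen 10 (rule 54): 11100111
Gen 11 (rule 41): 10000100
Gen 12 (rule 122): 01001010
Gen 13 (rule 54): 11111111
Gen 14 (rule 41): 10000000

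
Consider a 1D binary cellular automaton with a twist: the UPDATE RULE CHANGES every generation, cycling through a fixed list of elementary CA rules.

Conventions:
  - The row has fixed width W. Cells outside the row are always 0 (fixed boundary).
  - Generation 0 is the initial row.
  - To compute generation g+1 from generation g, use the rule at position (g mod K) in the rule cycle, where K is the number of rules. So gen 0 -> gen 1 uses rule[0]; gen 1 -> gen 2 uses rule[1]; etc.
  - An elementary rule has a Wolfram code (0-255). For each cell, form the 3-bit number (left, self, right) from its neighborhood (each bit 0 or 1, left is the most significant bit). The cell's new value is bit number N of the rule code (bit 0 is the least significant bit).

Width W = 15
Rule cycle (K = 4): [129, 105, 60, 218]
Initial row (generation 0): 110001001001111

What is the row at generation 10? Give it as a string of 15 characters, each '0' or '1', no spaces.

Answer: 000001111010001

Derivation:
Gen 0: 110001001001111
Gen 1 (rule 129): 000100000000110
Gen 2 (rule 105): 110001111110110
Gen 3 (rule 60): 101001000001101
Gen 4 (rule 218): 000110100011100
Gen 5 (rule 129): 110000001001001
Gen 6 (rule 105): 110111100000000
Gen 7 (rule 60): 101100010000000
Gen 8 (rule 218): 001110101000000
Gen 9 (rule 129): 100100000011111
Gen 10 (rule 105): 000001111010001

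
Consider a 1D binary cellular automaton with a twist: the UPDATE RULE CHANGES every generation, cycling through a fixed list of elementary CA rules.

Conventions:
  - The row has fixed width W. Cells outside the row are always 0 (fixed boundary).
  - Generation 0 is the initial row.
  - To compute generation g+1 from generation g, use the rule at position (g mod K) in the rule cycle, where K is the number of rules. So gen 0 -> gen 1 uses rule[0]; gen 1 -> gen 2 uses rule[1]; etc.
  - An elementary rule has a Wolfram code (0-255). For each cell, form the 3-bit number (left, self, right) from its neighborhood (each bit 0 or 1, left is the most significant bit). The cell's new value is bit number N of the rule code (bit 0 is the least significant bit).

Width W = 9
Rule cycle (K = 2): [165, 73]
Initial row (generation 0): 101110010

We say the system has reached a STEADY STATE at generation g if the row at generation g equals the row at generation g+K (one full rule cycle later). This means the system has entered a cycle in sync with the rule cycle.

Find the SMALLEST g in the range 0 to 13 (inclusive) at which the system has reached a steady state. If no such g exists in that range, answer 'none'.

Answer: 8

Derivation:
Gen 0: 101110010
Gen 1 (rule 165): 110100010
Gen 2 (rule 73): 110001000
Gen 3 (rule 165): 000101011
Gen 4 (rule 73): 110000011
Gen 5 (rule 165): 000111000
Gen 6 (rule 73): 110101011
Gen 7 (rule 165): 001111100
Gen 8 (rule 73): 101000101
Gen 9 (rule 165): 111010111
Gen 10 (rule 73): 101000101
Gen 11 (rule 165): 111010111
Gen 12 (rule 73): 101000101
Gen 13 (rule 165): 111010111
Gen 14 (rule 73): 101000101
Gen 15 (rule 165): 111010111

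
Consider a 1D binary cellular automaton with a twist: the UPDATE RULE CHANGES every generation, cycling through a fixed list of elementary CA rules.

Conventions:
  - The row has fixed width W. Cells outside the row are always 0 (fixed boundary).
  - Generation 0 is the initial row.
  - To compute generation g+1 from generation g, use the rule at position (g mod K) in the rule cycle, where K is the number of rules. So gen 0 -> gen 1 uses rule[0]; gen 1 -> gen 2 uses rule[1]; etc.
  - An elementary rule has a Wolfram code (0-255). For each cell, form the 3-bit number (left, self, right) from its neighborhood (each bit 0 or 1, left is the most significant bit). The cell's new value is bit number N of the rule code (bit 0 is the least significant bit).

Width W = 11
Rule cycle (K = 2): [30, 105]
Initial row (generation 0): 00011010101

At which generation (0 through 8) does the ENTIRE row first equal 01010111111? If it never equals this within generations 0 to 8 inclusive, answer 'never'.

Gen 0: 00011010101
Gen 1 (rule 30): 00110010101
Gen 2 (rule 105): 10110001010
Gen 3 (rule 30): 10101011011
Gen 4 (rule 105): 01010111111
Gen 5 (rule 30): 11010100000
Gen 6 (rule 105): 11101001111
Gen 7 (rule 30): 10001111000
Gen 8 (rule 105): 00101001011

Answer: 4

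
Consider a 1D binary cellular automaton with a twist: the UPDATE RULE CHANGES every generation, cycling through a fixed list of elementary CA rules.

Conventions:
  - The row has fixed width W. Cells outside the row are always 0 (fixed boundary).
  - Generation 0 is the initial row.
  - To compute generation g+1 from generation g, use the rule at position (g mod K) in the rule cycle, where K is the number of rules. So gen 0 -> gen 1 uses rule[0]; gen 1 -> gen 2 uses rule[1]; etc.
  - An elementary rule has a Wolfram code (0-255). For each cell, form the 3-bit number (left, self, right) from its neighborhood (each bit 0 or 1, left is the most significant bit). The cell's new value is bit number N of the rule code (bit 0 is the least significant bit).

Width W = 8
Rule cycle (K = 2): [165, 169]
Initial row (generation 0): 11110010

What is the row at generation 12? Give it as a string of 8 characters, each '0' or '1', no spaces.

Gen 0: 11110010
Gen 1 (rule 165): 01100010
Gen 2 (rule 169): 01001000
Gen 3 (rule 165): 01001011
Gen 4 (rule 169): 00000110
Gen 5 (rule 165): 11110000
Gen 6 (rule 169): 11100111
Gen 7 (rule 165): 01000010
Gen 8 (rule 169): 00011000
Gen 9 (rule 165): 11000011
Gen 10 (rule 169): 10011010
Gen 11 (rule 165): 10000110
Gen 12 (rule 169): 00110100

Answer: 00110100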